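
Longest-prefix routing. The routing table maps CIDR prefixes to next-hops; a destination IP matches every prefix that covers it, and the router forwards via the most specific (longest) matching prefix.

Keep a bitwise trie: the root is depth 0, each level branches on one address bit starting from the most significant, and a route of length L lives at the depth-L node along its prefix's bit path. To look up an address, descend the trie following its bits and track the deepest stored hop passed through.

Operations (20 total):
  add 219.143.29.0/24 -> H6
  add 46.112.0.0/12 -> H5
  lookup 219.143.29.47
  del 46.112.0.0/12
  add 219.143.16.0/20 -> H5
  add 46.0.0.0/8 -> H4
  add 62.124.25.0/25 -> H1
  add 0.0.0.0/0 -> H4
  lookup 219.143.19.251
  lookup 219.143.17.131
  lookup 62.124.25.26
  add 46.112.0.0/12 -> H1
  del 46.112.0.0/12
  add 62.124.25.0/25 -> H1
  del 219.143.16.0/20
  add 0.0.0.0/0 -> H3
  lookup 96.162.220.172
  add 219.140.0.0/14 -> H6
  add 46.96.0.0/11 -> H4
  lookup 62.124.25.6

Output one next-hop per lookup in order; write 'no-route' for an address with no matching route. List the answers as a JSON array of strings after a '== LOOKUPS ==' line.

Trace:
  add 219.143.29.0/24 -> H6 at depth 24
  add 46.112.0.0/12 -> H5 at depth 12
  lookup 219.143.29.47: bits 110110111000111100011101 walk d0:-→d1:-→d2:-→d3:-→d4:-→d5:-→d6:-→d7:-→d8:-→d9:-→d10:-→d11:-→d12:-→d13:-→d14:-→d15:-→d16:-→d17:-→d18:-→d19:-→d20:-→d21:-→d22:-→d23:-→d24:H6 -> H6
  - 46.112.0.0/12 clear@12
  add 219.143.16.0/20 -> H5 at depth 20
  add 46.0.0.0/8 -> H4 at depth 8
  add 62.124.25.0/25 -> H1 at depth 25
  add 0.0.0.0/0 -> H4 at depth 0
  lookup 219.143.19.251: bits 11011011100011110001 walk d0:H4→d1:-→d2:-→d3:-→d4:-→d5:-→d6:-→d7:-→d8:-→d9:-→d10:-→d11:-→d12:-→d13:-→d14:-→d15:-→d16:-→d17:-→d18:-→d19:-→d20:H5 -> H5
  lookup 219.143.17.131: bits 11011011100011110001 walk d0:H4→d1:-→d2:-→d3:-→d4:-→d5:-→d6:-→d7:-→d8:-→d9:-→d10:-→d11:-→d12:-→d13:-→d14:-→d15:-→d16:-→d17:-→d18:-→d19:-→d20:H5 -> H5
  lookup 62.124.25.26: bits 0011111001111100000110010 walk d0:H4→d1:-→d2:-→d3:-→d4:-→d5:-→d6:-→d7:-→d8:-→d9:-→d10:-→d11:-→d12:-→d13:-→d14:-→d15:-→d16:-→d17:-→d18:-→d19:-→d20:-→d21:-→d22:-→d23:-→d24:-→d25:H1 -> H1
  add 46.112.0.0/12 -> H1 at depth 12
  - 46.112.0.0/12 clear@12
  add 62.124.25.0/25 -> H1 at depth 25
  - 219.143.16.0/20 clear@20
  add 0.0.0.0/0 -> H3 at depth 0
  lookup 96.162.220.172: bits 0 walk d0:H3→d1:- -> H3
  add 219.140.0.0/14 -> H6 at depth 14
  add 46.96.0.0/11 -> H4 at depth 11
  lookup 62.124.25.6: bits 0011111001111100000110010 walk d0:H3→d1:-→d2:-→d3:-→d4:-→d5:-→d6:-→d7:-→d8:-→d9:-→d10:-→d11:-→d12:-→d13:-→d14:-→d15:-→d16:-→d17:-→d18:-→d19:-→d20:-→d21:-→d22:-→d23:-→d24:-→d25:H1 -> H1

== LOOKUPS ==
["H6","H5","H5","H1","H3","H1"]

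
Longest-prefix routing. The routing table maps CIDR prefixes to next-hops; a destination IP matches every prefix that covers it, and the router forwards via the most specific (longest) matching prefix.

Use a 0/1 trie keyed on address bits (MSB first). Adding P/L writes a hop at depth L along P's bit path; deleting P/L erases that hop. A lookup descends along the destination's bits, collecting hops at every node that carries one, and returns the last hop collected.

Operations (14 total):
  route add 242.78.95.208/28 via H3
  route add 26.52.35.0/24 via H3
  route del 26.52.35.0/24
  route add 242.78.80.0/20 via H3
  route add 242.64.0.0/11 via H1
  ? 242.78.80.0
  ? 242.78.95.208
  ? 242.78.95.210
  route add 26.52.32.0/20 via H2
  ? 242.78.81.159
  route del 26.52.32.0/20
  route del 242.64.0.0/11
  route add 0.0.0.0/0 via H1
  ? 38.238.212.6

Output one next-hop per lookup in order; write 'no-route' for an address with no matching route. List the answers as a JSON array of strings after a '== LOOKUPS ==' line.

Trace:
  add 242.78.95.208/28 -> H3 at depth 28
  add 26.52.35.0/24 -> H3 at depth 24
  - 26.52.35.0/24 clear@24
  add 242.78.80.0/20 -> H3 at depth 20
  add 242.64.0.0/11 -> H1 at depth 11
  ? 242.78.80.0  path d0:-→d1:-→d2:-→d3:-→d4:-→d5:-→d6:-→d7:-→d8:-→d9:-→d10:-→d11:H1→d12:-→d13:-→d14:-→d15:-→d16:-→d17:-→d18:-→d19:-→d20:H3  best=H3
  ? 242.78.95.208  path d0:-→d1:-→d2:-→d3:-→d4:-→d5:-→d6:-→d7:-→d8:-→d9:-→d10:-→d11:H1→d12:-→d13:-→d14:-→d15:-→d16:-→d17:-→d18:-→d19:-→d20:H3→d21:-→d22:-→d23:-→d24:-→d25:-→d26:-→d27:-→d28:H3  best=H3
  ? 242.78.95.210  path d0:-→d1:-→d2:-→d3:-→d4:-→d5:-→d6:-→d7:-→d8:-→d9:-→d10:-→d11:H1→d12:-→d13:-→d14:-→d15:-→d16:-→d17:-→d18:-→d19:-→d20:H3→d21:-→d22:-→d23:-→d24:-→d25:-→d26:-→d27:-→d28:H3  best=H3
  add 26.52.32.0/20 -> H2 at depth 20
  ? 242.78.81.159  path d0:-→d1:-→d2:-→d3:-→d4:-→d5:-→d6:-→d7:-→d8:-→d9:-→d10:-→d11:H1→d12:-→d13:-→d14:-→d15:-→d16:-→d17:-→d18:-→d19:-→d20:H3  best=H3
  - 26.52.32.0/20 clear@20
  - 242.64.0.0/11 clear@11
  add 0.0.0.0/0 -> H1 at depth 0
  ? 38.238.212.6  path d0:H1→d1:-→d2:-  best=H1

== LOOKUPS ==
["H3","H3","H3","H3","H1"]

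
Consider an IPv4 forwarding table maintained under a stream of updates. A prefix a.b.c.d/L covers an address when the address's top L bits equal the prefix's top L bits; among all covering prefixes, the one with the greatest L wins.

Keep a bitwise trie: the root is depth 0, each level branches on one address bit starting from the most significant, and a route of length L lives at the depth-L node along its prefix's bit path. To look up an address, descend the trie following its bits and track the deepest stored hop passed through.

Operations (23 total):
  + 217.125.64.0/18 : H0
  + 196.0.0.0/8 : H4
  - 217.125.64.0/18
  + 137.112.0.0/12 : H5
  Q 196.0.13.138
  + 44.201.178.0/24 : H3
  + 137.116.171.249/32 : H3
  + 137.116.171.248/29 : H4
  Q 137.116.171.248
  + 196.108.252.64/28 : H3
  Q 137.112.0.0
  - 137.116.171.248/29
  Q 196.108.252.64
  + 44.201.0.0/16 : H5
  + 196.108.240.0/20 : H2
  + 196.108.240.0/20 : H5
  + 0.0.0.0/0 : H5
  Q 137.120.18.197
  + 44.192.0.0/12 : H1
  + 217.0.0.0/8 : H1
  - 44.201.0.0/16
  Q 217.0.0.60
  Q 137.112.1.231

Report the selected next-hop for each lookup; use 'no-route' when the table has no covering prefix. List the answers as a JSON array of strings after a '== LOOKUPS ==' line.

Process each operation:
  + 217.125.64.0/18 (H0) depth=18
  + 196.0.0.0/8 (H4) depth=8
  - 217.125.64.0/18 clear@18
  + 137.112.0.0/12 (H5) depth=12
  lookup 196.0.13.138: bits 11000100 walk d0:-→d1:-→d2:-→d3:-→d4:-→d5:-→d6:-→d7:-→d8:H4 -> H4
  + 44.201.178.0/24 (H3) depth=24
  + 137.116.171.249/32 (H3) depth=32
  + 137.116.171.248/29 (H4) depth=29
  lookup 137.116.171.248: bits 1000100101110100101010111111100 walk d0:-→d1:-→d2:-→d3:-→d4:-→d5:-→d6:-→d7:-→d8:-→d9:-→d10:-→d11:-→d12:H5→d13:-→d14:-→d15:-→d16:-→d17:-→d18:-→d19:-→d20:-→d21:-→d22:-→d23:-→d24:-→d25:-→d26:-→d27:-→d28:-→d29:H4→d30:-→d31:- -> H4
  + 196.108.252.64/28 (H3) depth=28
  lookup 137.112.0.0: bits 1000100101110 walk d0:-→d1:-→d2:-→d3:-→d4:-→d5:-→d6:-→d7:-→d8:-→d9:-→d10:-→d11:-→d12:H5→d13:- -> H5
  - 137.116.171.248/29 clear@29
  lookup 196.108.252.64: bits 1100010001101100111111000100 walk d0:-→d1:-→d2:-→d3:-→d4:-→d5:-→d6:-→d7:-→d8:H4→d9:-→d10:-→d11:-→d12:-→d13:-→d14:-→d15:-→d16:-→d17:-→d18:-→d19:-→d20:-→d21:-→d22:-→d23:-→d24:-→d25:-→d26:-→d27:-→d28:H3 -> H3
  + 44.201.0.0/16 (H5) depth=16
  + 196.108.240.0/20 (H2) depth=20
  + 196.108.240.0/20 (H5) depth=20
  + 0.0.0.0/0 (H5) depth=0
  lookup 137.120.18.197: bits 100010010111 walk d0:H5→d1:-→d2:-→d3:-→d4:-→d5:-→d6:-→d7:-→d8:-→d9:-→d10:-→d11:-→d12:H5 -> H5
  + 44.192.0.0/12 (H1) depth=12
  + 217.0.0.0/8 (H1) depth=8
  - 44.201.0.0/16 clear@16
  lookup 217.0.0.60: bits 110110010 walk d0:H5→d1:-→d2:-→d3:-→d4:-→d5:-→d6:-→d7:-→d8:H1→d9:- -> H1
  lookup 137.112.1.231: bits 1000100101110 walk d0:H5→d1:-→d2:-→d3:-→d4:-→d5:-→d6:-→d7:-→d8:-→d9:-→d10:-→d11:-→d12:H5→d13:- -> H5

== LOOKUPS ==
["H4","H4","H5","H3","H5","H1","H5"]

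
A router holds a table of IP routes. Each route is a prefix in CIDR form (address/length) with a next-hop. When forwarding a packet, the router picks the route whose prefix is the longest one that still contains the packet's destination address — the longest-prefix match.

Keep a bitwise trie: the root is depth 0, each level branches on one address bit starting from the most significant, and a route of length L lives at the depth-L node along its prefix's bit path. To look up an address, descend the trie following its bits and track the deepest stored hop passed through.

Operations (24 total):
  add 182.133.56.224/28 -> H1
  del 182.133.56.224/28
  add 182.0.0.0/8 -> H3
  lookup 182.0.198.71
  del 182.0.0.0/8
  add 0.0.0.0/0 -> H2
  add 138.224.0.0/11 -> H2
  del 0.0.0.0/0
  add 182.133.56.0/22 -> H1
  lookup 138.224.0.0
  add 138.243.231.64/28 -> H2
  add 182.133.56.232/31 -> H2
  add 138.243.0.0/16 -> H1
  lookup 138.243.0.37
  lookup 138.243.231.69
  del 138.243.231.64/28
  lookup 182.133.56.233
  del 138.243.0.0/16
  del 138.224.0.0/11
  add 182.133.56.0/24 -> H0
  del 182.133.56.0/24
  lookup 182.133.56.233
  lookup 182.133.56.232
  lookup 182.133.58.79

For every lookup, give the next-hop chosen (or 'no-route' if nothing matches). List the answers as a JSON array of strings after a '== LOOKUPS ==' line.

Apply in order:
  + 182.133.56.224/28 (H1) depth=28
  del 182.133.56.224/28 (clear depth 28)
  + 182.0.0.0/8 (H3) depth=8
  lookup 182.0.198.71: bits 10110110 walk d0:-→d1:-→d2:-→d3:-→d4:-→d5:-→d6:-→d7:-→d8:H3 -> H3
  del 182.0.0.0/8 (clear depth 8)
  + 0.0.0.0/0 (H2) depth=0
  + 138.224.0.0/11 (H2) depth=11
  del 0.0.0.0/0 (clear depth 0)
  + 182.133.56.0/22 (H1) depth=22
  lookup 138.224.0.0: bits 10001010111 walk d0:-→d1:-→d2:-→d3:-→d4:-→d5:-→d6:-→d7:-→d8:-→d9:-→d10:-→d11:H2 -> H2
  + 138.243.231.64/28 (H2) depth=28
  + 182.133.56.232/31 (H2) depth=31
  + 138.243.0.0/16 (H1) depth=16
  lookup 138.243.0.37: bits 1000101011110011 walk d0:-→d1:-→d2:-→d3:-→d4:-→d5:-→d6:-→d7:-→d8:-→d9:-→d10:-→d11:H2→d12:-→d13:-→d14:-→d15:-→d16:H1 -> H1
  lookup 138.243.231.69: bits 1000101011110011111001110100 walk d0:-→d1:-→d2:-→d3:-→d4:-→d5:-→d6:-→d7:-→d8:-→d9:-→d10:-→d11:H2→d12:-→d13:-→d14:-→d15:-→d16:H1→d17:-→d18:-→d19:-→d20:-→d21:-→d22:-→d23:-→d24:-→d25:-→d26:-→d27:-→d28:H2 -> H2
  del 138.243.231.64/28 (clear depth 28)
  lookup 182.133.56.233: bits 1011011010000101001110001110100 walk d0:-→d1:-→d2:-→d3:-→d4:-→d5:-→d6:-→d7:-→d8:-→d9:-→d10:-→d11:-→d12:-→d13:-→d14:-→d15:-→d16:-→d17:-→d18:-→d19:-→d20:-→d21:-→d22:H1→d23:-→d24:-→d25:-→d26:-→d27:-→d28:-→d29:-→d30:-→d31:H2 -> H2
  del 138.243.0.0/16 (clear depth 16)
  del 138.224.0.0/11 (clear depth 11)
  + 182.133.56.0/24 (H0) depth=24
  del 182.133.56.0/24 (clear depth 24)
  lookup 182.133.56.233: bits 1011011010000101001110001110100 walk d0:-→d1:-→d2:-→d3:-→d4:-→d5:-→d6:-→d7:-→d8:-→d9:-→d10:-→d11:-→d12:-→d13:-→d14:-→d15:-→d16:-→d17:-→d18:-→d19:-→d20:-→d21:-→d22:H1→d23:-→d24:-→d25:-→d26:-→d27:-→d28:-→d29:-→d30:-→d31:H2 -> H2
  lookup 182.133.56.232: bits 1011011010000101001110001110100 walk d0:-→d1:-→d2:-→d3:-→d4:-→d5:-→d6:-→d7:-→d8:-→d9:-→d10:-→d11:-→d12:-→d13:-→d14:-→d15:-→d16:-→d17:-→d18:-→d19:-→d20:-→d21:-→d22:H1→d23:-→d24:-→d25:-→d26:-→d27:-→d28:-→d29:-→d30:-→d31:H2 -> H2
  lookup 182.133.58.79: bits 1011011010000101001110 walk d0:-→d1:-→d2:-→d3:-→d4:-→d5:-→d6:-→d7:-→d8:-→d9:-→d10:-→d11:-→d12:-→d13:-→d14:-→d15:-→d16:-→d17:-→d18:-→d19:-→d20:-→d21:-→d22:H1 -> H1

== LOOKUPS ==
["H3","H2","H1","H2","H2","H2","H2","H1"]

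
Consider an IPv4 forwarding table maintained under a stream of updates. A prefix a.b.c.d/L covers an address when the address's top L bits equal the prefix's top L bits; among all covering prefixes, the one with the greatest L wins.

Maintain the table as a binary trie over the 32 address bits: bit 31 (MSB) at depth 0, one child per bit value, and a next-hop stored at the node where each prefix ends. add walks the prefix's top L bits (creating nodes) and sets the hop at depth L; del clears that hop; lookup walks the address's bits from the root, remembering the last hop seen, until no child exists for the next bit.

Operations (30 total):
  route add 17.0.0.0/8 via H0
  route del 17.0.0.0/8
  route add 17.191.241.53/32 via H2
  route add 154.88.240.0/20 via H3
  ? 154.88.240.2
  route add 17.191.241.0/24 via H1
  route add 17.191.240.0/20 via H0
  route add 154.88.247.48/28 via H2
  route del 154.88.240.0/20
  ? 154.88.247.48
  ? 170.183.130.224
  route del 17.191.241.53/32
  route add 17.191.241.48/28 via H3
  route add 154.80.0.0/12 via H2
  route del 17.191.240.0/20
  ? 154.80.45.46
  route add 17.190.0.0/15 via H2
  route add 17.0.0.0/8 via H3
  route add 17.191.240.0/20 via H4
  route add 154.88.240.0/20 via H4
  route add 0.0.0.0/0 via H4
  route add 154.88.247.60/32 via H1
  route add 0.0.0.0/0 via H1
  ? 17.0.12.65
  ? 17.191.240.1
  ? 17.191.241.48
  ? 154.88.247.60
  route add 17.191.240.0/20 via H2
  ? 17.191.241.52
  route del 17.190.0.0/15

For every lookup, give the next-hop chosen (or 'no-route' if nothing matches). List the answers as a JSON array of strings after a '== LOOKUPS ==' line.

Trace:
  + 17.0.0.0/8 (H0) depth=8
  - 17.0.0.0/8 clear@8
  + 17.191.241.53/32 (H2) depth=32
  + 154.88.240.0/20 (H3) depth=20
  lookup 154.88.240.2: bits 10011010010110001111 walk d0:-→d1:-→d2:-→d3:-→d4:-→d5:-→d6:-→d7:-→d8:-→d9:-→d10:-→d11:-→d12:-→d13:-→d14:-→d15:-→d16:-→d17:-→d18:-→d19:-→d20:H3 -> H3
  + 17.191.241.0/24 (H1) depth=24
  + 17.191.240.0/20 (H0) depth=20
  + 154.88.247.48/28 (H2) depth=28
  - 154.88.240.0/20 clear@20
  lookup 154.88.247.48: bits 1001101001011000111101110011 walk d0:-→d1:-→d2:-→d3:-→d4:-→d5:-→d6:-→d7:-→d8:-→d9:-→d10:-→d11:-→d12:-→d13:-→d14:-→d15:-→d16:-→d17:-→d18:-→d19:-→d20:-→d21:-→d22:-→d23:-→d24:-→d25:-→d26:-→d27:-→d28:H2 -> H2
  lookup 170.183.130.224: bits 10 walk d0:-→d1:-→d2:- -> no-route
  - 17.191.241.53/32 clear@32
  + 17.191.241.48/28 (H3) depth=28
  + 154.80.0.0/12 (H2) depth=12
  - 17.191.240.0/20 clear@20
  lookup 154.80.45.46: bits 100110100101 walk d0:-→d1:-→d2:-→d3:-→d4:-→d5:-→d6:-→d7:-→d8:-→d9:-→d10:-→d11:-→d12:H2 -> H2
  + 17.190.0.0/15 (H2) depth=15
  + 17.0.0.0/8 (H3) depth=8
  + 17.191.240.0/20 (H4) depth=20
  + 154.88.240.0/20 (H4) depth=20
  + 0.0.0.0/0 (H4) depth=0
  + 154.88.247.60/32 (H1) depth=32
  + 0.0.0.0/0 (H1) depth=0
  lookup 17.0.12.65: bits 00010001 walk d0:H1→d1:-→d2:-→d3:-→d4:-→d5:-→d6:-→d7:-→d8:H3 -> H3
  lookup 17.191.240.1: bits 00010001101111111111000 walk d0:H1→d1:-→d2:-→d3:-→d4:-→d5:-→d6:-→d7:-→d8:H3→d9:-→d10:-→d11:-→d12:-→d13:-→d14:-→d15:H2→d16:-→d17:-→d18:-→d19:-→d20:H4→d21:-→d22:-→d23:- -> H4
  lookup 17.191.241.48: bits 00010001101111111111000100110 walk d0:H1→d1:-→d2:-→d3:-→d4:-→d5:-→d6:-→d7:-→d8:H3→d9:-→d10:-→d11:-→d12:-→d13:-→d14:-→d15:H2→d16:-→d17:-→d18:-→d19:-→d20:H4→d21:-→d22:-→d23:-→d24:H1→d25:-→d26:-→d27:-→d28:H3→d29:- -> H3
  lookup 154.88.247.60: bits 10011010010110001111011100111100 walk d0:H1→d1:-→d2:-→d3:-→d4:-→d5:-→d6:-→d7:-→d8:-→d9:-→d10:-→d11:-→d12:H2→d13:-→d14:-→d15:-→d16:-→d17:-→d18:-→d19:-→d20:H4→d21:-→d22:-→d23:-→d24:-→d25:-→d26:-→d27:-→d28:H2→d29:-→d30:-→d31:-→d32:H1 -> H1
  + 17.191.240.0/20 (H2) depth=20
  lookup 17.191.241.52: bits 0001000110111111111100010011010 walk d0:H1→d1:-→d2:-→d3:-→d4:-→d5:-→d6:-→d7:-→d8:H3→d9:-→d10:-→d11:-→d12:-→d13:-→d14:-→d15:H2→d16:-→d17:-→d18:-→d19:-→d20:H2→d21:-→d22:-→d23:-→d24:H1→d25:-→d26:-→d27:-→d28:H3→d29:-→d30:-→d31:- -> H3
  - 17.190.0.0/15 clear@15

== LOOKUPS ==
["H3","H2","no-route","H2","H3","H4","H3","H1","H3"]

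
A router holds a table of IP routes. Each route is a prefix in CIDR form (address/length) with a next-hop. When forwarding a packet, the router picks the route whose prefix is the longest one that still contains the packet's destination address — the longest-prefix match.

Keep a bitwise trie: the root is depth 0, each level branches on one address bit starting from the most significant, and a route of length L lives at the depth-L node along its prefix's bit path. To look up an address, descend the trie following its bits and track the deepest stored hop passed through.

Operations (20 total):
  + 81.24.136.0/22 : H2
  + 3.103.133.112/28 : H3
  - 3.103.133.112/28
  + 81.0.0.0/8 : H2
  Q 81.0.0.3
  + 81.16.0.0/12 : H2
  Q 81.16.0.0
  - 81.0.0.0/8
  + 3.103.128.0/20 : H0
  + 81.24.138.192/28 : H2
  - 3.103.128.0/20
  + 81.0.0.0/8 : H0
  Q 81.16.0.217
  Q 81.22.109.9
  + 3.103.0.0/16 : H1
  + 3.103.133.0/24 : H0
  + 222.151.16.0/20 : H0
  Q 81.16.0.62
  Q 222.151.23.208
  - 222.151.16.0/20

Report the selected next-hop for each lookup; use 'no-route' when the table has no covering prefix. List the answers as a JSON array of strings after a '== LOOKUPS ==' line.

Trace:
  add 81.24.136.0/22 -> H2 at depth 22
  add 3.103.133.112/28 -> H3 at depth 28
  - 3.103.133.112/28 clear@28
  add 81.0.0.0/8 -> H2 at depth 8
  ? 81.0.0.3  path d0:-→d1:-→d2:-→d3:-→d4:-→d5:-→d6:-→d7:-→d8:H2→d9:-→d10:-→d11:-  best=H2
  add 81.16.0.0/12 -> H2 at depth 12
  ? 81.16.0.0  path d0:-→d1:-→d2:-→d3:-→d4:-→d5:-→d6:-→d7:-→d8:H2→d9:-→d10:-→d11:-→d12:H2  best=H2
  - 81.0.0.0/8 clear@8
  add 3.103.128.0/20 -> H0 at depth 20
  add 81.24.138.192/28 -> H2 at depth 28
  - 3.103.128.0/20 clear@20
  add 81.0.0.0/8 -> H0 at depth 8
  ? 81.16.0.217  path d0:-→d1:-→d2:-→d3:-→d4:-→d5:-→d6:-→d7:-→d8:H0→d9:-→d10:-→d11:-→d12:H2  best=H2
  ? 81.22.109.9  path d0:-→d1:-→d2:-→d3:-→d4:-→d5:-→d6:-→d7:-→d8:H0→d9:-→d10:-→d11:-→d12:H2  best=H2
  add 3.103.0.0/16 -> H1 at depth 16
  add 3.103.133.0/24 -> H0 at depth 24
  add 222.151.16.0/20 -> H0 at depth 20
  ? 81.16.0.62  path d0:-→d1:-→d2:-→d3:-→d4:-→d5:-→d6:-→d7:-→d8:H0→d9:-→d10:-→d11:-→d12:H2  best=H2
  ? 222.151.23.208  path d0:-→d1:-→d2:-→d3:-→d4:-→d5:-→d6:-→d7:-→d8:-→d9:-→d10:-→d11:-→d12:-→d13:-→d14:-→d15:-→d16:-→d17:-→d18:-→d19:-→d20:H0  best=H0
  - 222.151.16.0/20 clear@20

== LOOKUPS ==
["H2","H2","H2","H2","H2","H0"]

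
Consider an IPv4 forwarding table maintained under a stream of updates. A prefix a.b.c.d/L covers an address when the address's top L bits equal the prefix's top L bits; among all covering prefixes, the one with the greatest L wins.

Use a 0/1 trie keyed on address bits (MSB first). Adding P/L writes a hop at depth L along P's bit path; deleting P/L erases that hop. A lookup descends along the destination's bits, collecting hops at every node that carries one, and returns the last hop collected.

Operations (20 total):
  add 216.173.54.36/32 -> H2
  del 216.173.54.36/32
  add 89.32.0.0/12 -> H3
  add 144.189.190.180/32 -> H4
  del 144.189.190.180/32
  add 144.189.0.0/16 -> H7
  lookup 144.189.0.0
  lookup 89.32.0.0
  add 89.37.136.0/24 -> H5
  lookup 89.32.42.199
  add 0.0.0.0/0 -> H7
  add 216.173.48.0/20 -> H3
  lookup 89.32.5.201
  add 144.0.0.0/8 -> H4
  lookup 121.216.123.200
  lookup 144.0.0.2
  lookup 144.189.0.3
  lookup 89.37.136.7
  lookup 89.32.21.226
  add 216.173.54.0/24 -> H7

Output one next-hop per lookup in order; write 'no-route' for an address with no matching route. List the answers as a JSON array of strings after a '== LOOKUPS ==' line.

Apply in order:
  + 216.173.54.36/32 (H2) depth=32
  - 216.173.54.36/32 clear@32
  + 89.32.0.0/12 (H3) depth=12
  + 144.189.190.180/32 (H4) depth=32
  - 144.189.190.180/32 clear@32
  + 144.189.0.0/16 (H7) depth=16
  lookup 144.189.0.0: bits 1001000010111101 walk d0:-→d1:-→d2:-→d3:-→d4:-→d5:-→d6:-→d7:-→d8:-→d9:-→d10:-→d11:-→d12:-→d13:-→d14:-→d15:-→d16:H7 -> H7
  lookup 89.32.0.0: bits 010110010010 walk d0:-→d1:-→d2:-→d3:-→d4:-→d5:-→d6:-→d7:-→d8:-→d9:-→d10:-→d11:-→d12:H3 -> H3
  + 89.37.136.0/24 (H5) depth=24
  lookup 89.32.42.199: bits 0101100100100 walk d0:-→d1:-→d2:-→d3:-→d4:-→d5:-→d6:-→d7:-→d8:-→d9:-→d10:-→d11:-→d12:H3→d13:- -> H3
  + 0.0.0.0/0 (H7) depth=0
  + 216.173.48.0/20 (H3) depth=20
  lookup 89.32.5.201: bits 0101100100100 walk d0:H7→d1:-→d2:-→d3:-→d4:-→d5:-→d6:-→d7:-→d8:-→d9:-→d10:-→d11:-→d12:H3→d13:- -> H3
  + 144.0.0.0/8 (H4) depth=8
  lookup 121.216.123.200: bits 01 walk d0:H7→d1:-→d2:- -> H7
  lookup 144.0.0.2: bits 10010000 walk d0:H7→d1:-→d2:-→d3:-→d4:-→d5:-→d6:-→d7:-→d8:H4 -> H4
  lookup 144.189.0.3: bits 1001000010111101 walk d0:H7→d1:-→d2:-→d3:-→d4:-→d5:-→d6:-→d7:-→d8:H4→d9:-→d10:-→d11:-→d12:-→d13:-→d14:-→d15:-→d16:H7 -> H7
  lookup 89.37.136.7: bits 010110010010010110001000 walk d0:H7→d1:-→d2:-→d3:-→d4:-→d5:-→d6:-→d7:-→d8:-→d9:-→d10:-→d11:-→d12:H3→d13:-→d14:-→d15:-→d16:-→d17:-→d18:-→d19:-→d20:-→d21:-→d22:-→d23:-→d24:H5 -> H5
  lookup 89.32.21.226: bits 0101100100100 walk d0:H7→d1:-→d2:-→d3:-→d4:-→d5:-→d6:-→d7:-→d8:-→d9:-→d10:-→d11:-→d12:H3→d13:- -> H3
  + 216.173.54.0/24 (H7) depth=24

== LOOKUPS ==
["H7","H3","H3","H3","H7","H4","H7","H5","H3"]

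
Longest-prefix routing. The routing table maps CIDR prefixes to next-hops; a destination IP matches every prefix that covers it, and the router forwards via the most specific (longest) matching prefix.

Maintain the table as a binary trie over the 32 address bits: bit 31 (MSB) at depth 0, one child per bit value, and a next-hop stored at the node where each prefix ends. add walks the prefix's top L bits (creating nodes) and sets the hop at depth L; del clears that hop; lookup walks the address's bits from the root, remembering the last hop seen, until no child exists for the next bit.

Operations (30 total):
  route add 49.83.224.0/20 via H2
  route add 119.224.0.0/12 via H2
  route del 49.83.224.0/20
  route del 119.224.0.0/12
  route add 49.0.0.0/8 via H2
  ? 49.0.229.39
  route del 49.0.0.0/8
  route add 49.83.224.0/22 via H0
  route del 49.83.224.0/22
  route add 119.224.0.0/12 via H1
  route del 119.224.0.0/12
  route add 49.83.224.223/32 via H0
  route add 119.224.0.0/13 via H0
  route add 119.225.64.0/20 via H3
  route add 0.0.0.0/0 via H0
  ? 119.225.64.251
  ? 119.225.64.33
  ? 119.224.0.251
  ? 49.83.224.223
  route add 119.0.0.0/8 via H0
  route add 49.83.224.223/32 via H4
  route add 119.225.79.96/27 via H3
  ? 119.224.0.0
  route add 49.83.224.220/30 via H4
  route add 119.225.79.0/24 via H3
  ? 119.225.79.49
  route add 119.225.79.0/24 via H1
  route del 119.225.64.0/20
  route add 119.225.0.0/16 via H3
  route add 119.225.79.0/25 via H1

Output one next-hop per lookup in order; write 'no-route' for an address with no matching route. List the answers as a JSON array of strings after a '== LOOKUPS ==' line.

Process each operation:
  + 49.83.224.0/20 (H2) depth=20
  + 119.224.0.0/12 (H2) depth=12
  del 49.83.224.0/20 (clear depth 20)
  del 119.224.0.0/12 (clear depth 12)
  + 49.0.0.0/8 (H2) depth=8
  ? 49.0.229.39  path d0:-→d1:-→d2:-→d3:-→d4:-→d5:-→d6:-→d7:-→d8:H2→d9:-  best=H2
  del 49.0.0.0/8 (clear depth 8)
  + 49.83.224.0/22 (H0) depth=22
  del 49.83.224.0/22 (clear depth 22)
  + 119.224.0.0/12 (H1) depth=12
  del 119.224.0.0/12 (clear depth 12)
  + 49.83.224.223/32 (H0) depth=32
  + 119.224.0.0/13 (H0) depth=13
  + 119.225.64.0/20 (H3) depth=20
  + 0.0.0.0/0 (H0) depth=0
  ? 119.225.64.251  path d0:H0→d1:-→d2:-→d3:-→d4:-→d5:-→d6:-→d7:-→d8:-→d9:-→d10:-→d11:-→d12:-→d13:H0→d14:-→d15:-→d16:-→d17:-→d18:-→d19:-→d20:H3  best=H3
  ? 119.225.64.33  path d0:H0→d1:-→d2:-→d3:-→d4:-→d5:-→d6:-→d7:-→d8:-→d9:-→d10:-→d11:-→d12:-→d13:H0→d14:-→d15:-→d16:-→d17:-→d18:-→d19:-→d20:H3  best=H3
  ? 119.224.0.251  path d0:H0→d1:-→d2:-→d3:-→d4:-→d5:-→d6:-→d7:-→d8:-→d9:-→d10:-→d11:-→d12:-→d13:H0→d14:-→d15:-  best=H0
  ? 49.83.224.223  path d0:H0→d1:-→d2:-→d3:-→d4:-→d5:-→d6:-→d7:-→d8:-→d9:-→d10:-→d11:-→d12:-→d13:-→d14:-→d15:-→d16:-→d17:-→d18:-→d19:-→d20:-→d21:-→d22:-→d23:-→d24:-→d25:-→d26:-→d27:-→d28:-→d29:-→d30:-→d31:-→d32:H0  best=H0
  + 119.0.0.0/8 (H0) depth=8
  + 49.83.224.223/32 (H4) depth=32
  + 119.225.79.96/27 (H3) depth=27
  ? 119.224.0.0  path d0:H0→d1:-→d2:-→d3:-→d4:-→d5:-→d6:-→d7:-→d8:H0→d9:-→d10:-→d11:-→d12:-→d13:H0→d14:-→d15:-  best=H0
  + 49.83.224.220/30 (H4) depth=30
  + 119.225.79.0/24 (H3) depth=24
  ? 119.225.79.49  path d0:H0→d1:-→d2:-→d3:-→d4:-→d5:-→d6:-→d7:-→d8:H0→d9:-→d10:-→d11:-→d12:-→d13:H0→d14:-→d15:-→d16:-→d17:-→d18:-→d19:-→d20:H3→d21:-→d22:-→d23:-→d24:H3→d25:-  best=H3
  + 119.225.79.0/24 (H1) depth=24
  del 119.225.64.0/20 (clear depth 20)
  + 119.225.0.0/16 (H3) depth=16
  + 119.225.79.0/25 (H1) depth=25

== LOOKUPS ==
["H2","H3","H3","H0","H0","H0","H3"]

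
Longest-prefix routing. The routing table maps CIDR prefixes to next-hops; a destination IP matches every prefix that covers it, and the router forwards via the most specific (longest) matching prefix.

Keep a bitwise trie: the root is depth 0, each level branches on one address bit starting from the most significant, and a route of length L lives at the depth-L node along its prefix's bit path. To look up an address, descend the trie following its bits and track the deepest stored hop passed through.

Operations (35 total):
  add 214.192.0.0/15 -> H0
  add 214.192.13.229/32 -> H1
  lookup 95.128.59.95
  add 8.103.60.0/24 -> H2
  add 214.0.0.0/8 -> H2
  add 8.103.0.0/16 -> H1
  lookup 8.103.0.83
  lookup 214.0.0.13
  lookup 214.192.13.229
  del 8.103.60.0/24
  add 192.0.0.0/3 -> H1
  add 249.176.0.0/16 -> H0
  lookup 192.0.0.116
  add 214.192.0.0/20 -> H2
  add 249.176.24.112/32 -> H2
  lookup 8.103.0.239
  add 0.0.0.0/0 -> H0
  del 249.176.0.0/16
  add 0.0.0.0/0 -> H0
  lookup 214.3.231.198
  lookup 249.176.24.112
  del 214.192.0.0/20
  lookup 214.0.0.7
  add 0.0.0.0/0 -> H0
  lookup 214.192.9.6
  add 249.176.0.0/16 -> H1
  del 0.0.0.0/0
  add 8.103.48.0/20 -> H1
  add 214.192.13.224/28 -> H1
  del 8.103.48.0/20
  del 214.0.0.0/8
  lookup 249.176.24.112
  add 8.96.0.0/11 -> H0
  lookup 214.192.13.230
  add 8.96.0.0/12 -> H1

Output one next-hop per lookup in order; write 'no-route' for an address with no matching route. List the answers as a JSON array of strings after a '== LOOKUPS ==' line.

Apply in order:
  + 214.192.0.0/15 (H0) depth=15
  + 214.192.13.229/32 (H1) depth=32
  Q 95.128.59.95: descend ε ; hops seen [∅] ; pick no-route
  + 8.103.60.0/24 (H2) depth=24
  + 214.0.0.0/8 (H2) depth=8
  + 8.103.0.0/16 (H1) depth=16
  Q 8.103.0.83: descend 000010000110011100 ; hops seen [H1] ; pick H1
  Q 214.0.0.13: descend 11010110 ; hops seen [H2] ; pick H2
  Q 214.192.13.229: descend 11010110110000000000110111100101 ; hops seen [H2,H0,H1] ; pick H1
  del 8.103.60.0/24 (clear depth 24)
  + 192.0.0.0/3 (H1) depth=3
  + 249.176.0.0/16 (H0) depth=16
  Q 192.0.0.116: descend 110 ; hops seen [H1] ; pick H1
  + 214.192.0.0/20 (H2) depth=20
  + 249.176.24.112/32 (H2) depth=32
  Q 8.103.0.239: descend 000010000110011100 ; hops seen [H1] ; pick H1
  + 0.0.0.0/0 (H0) depth=0
  del 249.176.0.0/16 (clear depth 16)
  + 0.0.0.0/0 (H0) depth=0
  Q 214.3.231.198: descend 11010110 ; hops seen [H0,H1,H2] ; pick H2
  Q 249.176.24.112: descend 11111001101100000001100001110000 ; hops seen [H0,H2] ; pick H2
  del 214.192.0.0/20 (clear depth 20)
  Q 214.0.0.7: descend 11010110 ; hops seen [H0,H1,H2] ; pick H2
  + 0.0.0.0/0 (H0) depth=0
  Q 214.192.9.6: descend 110101101100000000001 ; hops seen [H0,H1,H2,H0] ; pick H0
  + 249.176.0.0/16 (H1) depth=16
  del 0.0.0.0/0 (clear depth 0)
  + 8.103.48.0/20 (H1) depth=20
  + 214.192.13.224/28 (H1) depth=28
  del 8.103.48.0/20 (clear depth 20)
  del 214.0.0.0/8 (clear depth 8)
  Q 249.176.24.112: descend 11111001101100000001100001110000 ; hops seen [H1,H2] ; pick H2
  + 8.96.0.0/11 (H0) depth=11
  Q 214.192.13.230: descend 110101101100000000001101111001 ; hops seen [H1,H0,H1] ; pick H1
  + 8.96.0.0/12 (H1) depth=12

== LOOKUPS ==
["no-route","H1","H2","H1","H1","H1","H2","H2","H2","H0","H2","H1"]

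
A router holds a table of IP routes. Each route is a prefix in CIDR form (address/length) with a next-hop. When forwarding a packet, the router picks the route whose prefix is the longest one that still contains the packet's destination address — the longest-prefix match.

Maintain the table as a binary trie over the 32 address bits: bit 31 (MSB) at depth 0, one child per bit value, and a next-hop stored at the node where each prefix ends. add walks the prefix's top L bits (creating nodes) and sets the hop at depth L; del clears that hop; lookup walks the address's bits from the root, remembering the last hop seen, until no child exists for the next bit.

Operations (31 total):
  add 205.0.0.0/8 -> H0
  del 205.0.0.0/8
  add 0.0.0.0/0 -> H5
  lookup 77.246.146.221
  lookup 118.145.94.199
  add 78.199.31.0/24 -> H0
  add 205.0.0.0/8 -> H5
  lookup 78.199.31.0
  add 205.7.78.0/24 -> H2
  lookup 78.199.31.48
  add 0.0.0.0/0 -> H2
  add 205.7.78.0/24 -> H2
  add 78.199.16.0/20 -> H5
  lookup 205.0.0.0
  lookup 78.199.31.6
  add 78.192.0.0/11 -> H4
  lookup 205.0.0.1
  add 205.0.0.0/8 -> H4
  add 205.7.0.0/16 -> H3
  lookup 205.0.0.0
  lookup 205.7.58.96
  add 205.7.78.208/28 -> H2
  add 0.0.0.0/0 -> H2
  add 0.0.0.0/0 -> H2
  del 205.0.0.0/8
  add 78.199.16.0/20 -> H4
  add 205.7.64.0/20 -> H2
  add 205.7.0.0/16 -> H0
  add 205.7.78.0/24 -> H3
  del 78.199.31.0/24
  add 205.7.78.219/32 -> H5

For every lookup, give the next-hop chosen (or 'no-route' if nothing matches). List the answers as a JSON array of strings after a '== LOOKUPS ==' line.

Process each operation:
  add 205.0.0.0/8 -> H0 at depth 8
  del 205.0.0.0/8 (clear depth 8)
  add 0.0.0.0/0 -> H5 at depth 0
  lookup 77.246.146.221: bits ε walk d0:H5 -> H5
  lookup 118.145.94.199: bits ε walk d0:H5 -> H5
  add 78.199.31.0/24 -> H0 at depth 24
  add 205.0.0.0/8 -> H5 at depth 8
  lookup 78.199.31.0: bits 010011101100011100011111 walk d0:H5→d1:-→d2:-→d3:-→d4:-→d5:-→d6:-→d7:-→d8:-→d9:-→d10:-→d11:-→d12:-→d13:-→d14:-→d15:-→d16:-→d17:-→d18:-→d19:-→d20:-→d21:-→d22:-→d23:-→d24:H0 -> H0
  add 205.7.78.0/24 -> H2 at depth 24
  lookup 78.199.31.48: bits 010011101100011100011111 walk d0:H5→d1:-→d2:-→d3:-→d4:-→d5:-→d6:-→d7:-→d8:-→d9:-→d10:-→d11:-→d12:-→d13:-→d14:-→d15:-→d16:-→d17:-→d18:-→d19:-→d20:-→d21:-→d22:-→d23:-→d24:H0 -> H0
  add 0.0.0.0/0 -> H2 at depth 0
  add 205.7.78.0/24 -> H2 at depth 24
  add 78.199.16.0/20 -> H5 at depth 20
  lookup 205.0.0.0: bits 1100110100000 walk d0:H2→d1:-→d2:-→d3:-→d4:-→d5:-→d6:-→d7:-→d8:H5→d9:-→d10:-→d11:-→d12:-→d13:- -> H5
  lookup 78.199.31.6: bits 010011101100011100011111 walk d0:H2→d1:-→d2:-→d3:-→d4:-→d5:-→d6:-→d7:-→d8:-→d9:-→d10:-→d11:-→d12:-→d13:-→d14:-→d15:-→d16:-→d17:-→d18:-→d19:-→d20:H5→d21:-→d22:-→d23:-→d24:H0 -> H0
  add 78.192.0.0/11 -> H4 at depth 11
  lookup 205.0.0.1: bits 1100110100000 walk d0:H2→d1:-→d2:-→d3:-→d4:-→d5:-→d6:-→d7:-→d8:H5→d9:-→d10:-→d11:-→d12:-→d13:- -> H5
  add 205.0.0.0/8 -> H4 at depth 8
  add 205.7.0.0/16 -> H3 at depth 16
  lookup 205.0.0.0: bits 1100110100000 walk d0:H2→d1:-→d2:-→d3:-→d4:-→d5:-→d6:-→d7:-→d8:H4→d9:-→d10:-→d11:-→d12:-→d13:- -> H4
  lookup 205.7.58.96: bits 11001101000001110 walk d0:H2→d1:-→d2:-→d3:-→d4:-→d5:-→d6:-→d7:-→d8:H4→d9:-→d10:-→d11:-→d12:-→d13:-→d14:-→d15:-→d16:H3→d17:- -> H3
  add 205.7.78.208/28 -> H2 at depth 28
  add 0.0.0.0/0 -> H2 at depth 0
  add 0.0.0.0/0 -> H2 at depth 0
  del 205.0.0.0/8 (clear depth 8)
  add 78.199.16.0/20 -> H4 at depth 20
  add 205.7.64.0/20 -> H2 at depth 20
  add 205.7.0.0/16 -> H0 at depth 16
  add 205.7.78.0/24 -> H3 at depth 24
  del 78.199.31.0/24 (clear depth 24)
  add 205.7.78.219/32 -> H5 at depth 32

== LOOKUPS ==
["H5","H5","H0","H0","H5","H0","H5","H4","H3"]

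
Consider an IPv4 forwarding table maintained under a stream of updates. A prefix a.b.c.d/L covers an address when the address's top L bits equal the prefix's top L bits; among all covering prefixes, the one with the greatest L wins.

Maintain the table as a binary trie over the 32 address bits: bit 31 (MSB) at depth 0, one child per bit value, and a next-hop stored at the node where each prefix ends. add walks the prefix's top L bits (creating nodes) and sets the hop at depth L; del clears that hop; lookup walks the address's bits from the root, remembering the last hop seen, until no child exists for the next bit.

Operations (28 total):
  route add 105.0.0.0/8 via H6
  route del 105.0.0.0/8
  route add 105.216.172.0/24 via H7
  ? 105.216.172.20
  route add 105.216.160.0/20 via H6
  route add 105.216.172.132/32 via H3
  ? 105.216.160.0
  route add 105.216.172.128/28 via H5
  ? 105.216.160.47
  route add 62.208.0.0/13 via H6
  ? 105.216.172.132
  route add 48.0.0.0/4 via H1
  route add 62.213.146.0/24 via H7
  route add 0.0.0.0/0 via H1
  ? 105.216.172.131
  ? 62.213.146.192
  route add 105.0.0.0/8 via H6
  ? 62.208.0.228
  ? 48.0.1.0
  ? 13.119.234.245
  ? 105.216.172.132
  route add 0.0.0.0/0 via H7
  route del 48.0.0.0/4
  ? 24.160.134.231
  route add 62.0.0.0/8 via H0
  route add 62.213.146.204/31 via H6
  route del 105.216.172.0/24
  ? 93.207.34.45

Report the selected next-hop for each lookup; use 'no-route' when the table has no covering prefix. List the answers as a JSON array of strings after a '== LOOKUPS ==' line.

Process each operation:
  add 105.0.0.0/8 -> H6 at depth 8
  - 105.0.0.0/8 clear@8
  add 105.216.172.0/24 -> H7 at depth 24
  Q 105.216.172.20: descend 011010011101100010101100 ; hops seen [H7] ; pick H7
  add 105.216.160.0/20 -> H6 at depth 20
  add 105.216.172.132/32 -> H3 at depth 32
  Q 105.216.160.0: descend 01101001110110001010 ; hops seen [H6] ; pick H6
  add 105.216.172.128/28 -> H5 at depth 28
  Q 105.216.160.47: descend 01101001110110001010 ; hops seen [H6] ; pick H6
  add 62.208.0.0/13 -> H6 at depth 13
  Q 105.216.172.132: descend 01101001110110001010110010000100 ; hops seen [H6,H7,H5,H3] ; pick H3
  add 48.0.0.0/4 -> H1 at depth 4
  add 62.213.146.0/24 -> H7 at depth 24
  add 0.0.0.0/0 -> H1 at depth 0
  Q 105.216.172.131: descend 01101001110110001010110010000 ; hops seen [H1,H6,H7,H5] ; pick H5
  Q 62.213.146.192: descend 001111101101010110010010 ; hops seen [H1,H1,H6,H7] ; pick H7
  add 105.0.0.0/8 -> H6 at depth 8
  Q 62.208.0.228: descend 0011111011010 ; hops seen [H1,H1,H6] ; pick H6
  Q 48.0.1.0: descend 0011 ; hops seen [H1,H1] ; pick H1
  Q 13.119.234.245: descend 00 ; hops seen [H1] ; pick H1
  Q 105.216.172.132: descend 01101001110110001010110010000100 ; hops seen [H1,H6,H6,H7,H5,H3] ; pick H3
  add 0.0.0.0/0 -> H7 at depth 0
  - 48.0.0.0/4 clear@4
  Q 24.160.134.231: descend 00 ; hops seen [H7] ; pick H7
  add 62.0.0.0/8 -> H0 at depth 8
  add 62.213.146.204/31 -> H6 at depth 31
  - 105.216.172.0/24 clear@24
  Q 93.207.34.45: descend 01 ; hops seen [H7] ; pick H7

== LOOKUPS ==
["H7","H6","H6","H3","H5","H7","H6","H1","H1","H3","H7","H7"]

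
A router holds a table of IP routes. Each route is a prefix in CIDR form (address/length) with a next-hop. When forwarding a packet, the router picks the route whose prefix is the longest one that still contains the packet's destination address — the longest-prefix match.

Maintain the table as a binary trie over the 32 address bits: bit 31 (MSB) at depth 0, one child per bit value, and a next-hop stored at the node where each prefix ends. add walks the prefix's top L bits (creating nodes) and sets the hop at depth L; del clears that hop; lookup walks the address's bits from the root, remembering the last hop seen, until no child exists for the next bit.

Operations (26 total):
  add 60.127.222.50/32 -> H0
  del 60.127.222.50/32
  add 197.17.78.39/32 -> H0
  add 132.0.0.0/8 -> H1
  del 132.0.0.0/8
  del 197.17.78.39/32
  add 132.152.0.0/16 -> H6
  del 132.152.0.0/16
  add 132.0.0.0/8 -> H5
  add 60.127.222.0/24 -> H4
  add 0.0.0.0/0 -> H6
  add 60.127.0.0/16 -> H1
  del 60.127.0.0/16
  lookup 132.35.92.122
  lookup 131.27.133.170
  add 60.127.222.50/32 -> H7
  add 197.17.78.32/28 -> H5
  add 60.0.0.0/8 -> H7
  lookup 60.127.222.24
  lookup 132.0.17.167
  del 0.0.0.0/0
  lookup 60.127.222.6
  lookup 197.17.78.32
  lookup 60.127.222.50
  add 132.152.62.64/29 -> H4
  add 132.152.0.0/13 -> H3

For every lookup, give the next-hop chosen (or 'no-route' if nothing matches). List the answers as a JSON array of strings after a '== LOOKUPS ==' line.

Trace:
  add 60.127.222.50/32 -> H0 at depth 32
  - 60.127.222.50/32 clear@32
  add 197.17.78.39/32 -> H0 at depth 32
  add 132.0.0.0/8 -> H1 at depth 8
  - 132.0.0.0/8 clear@8
  - 197.17.78.39/32 clear@32
  add 132.152.0.0/16 -> H6 at depth 16
  - 132.152.0.0/16 clear@16
  add 132.0.0.0/8 -> H5 at depth 8
  add 60.127.222.0/24 -> H4 at depth 24
  add 0.0.0.0/0 -> H6 at depth 0
  add 60.127.0.0/16 -> H1 at depth 16
  - 60.127.0.0/16 clear@16
  lookup 132.35.92.122: bits 10000100 walk d0:H6→d1:-→d2:-→d3:-→d4:-→d5:-→d6:-→d7:-→d8:H5 -> H5
  lookup 131.27.133.170: bits 10000 walk d0:H6→d1:-→d2:-→d3:-→d4:-→d5:- -> H6
  add 60.127.222.50/32 -> H7 at depth 32
  add 197.17.78.32/28 -> H5 at depth 28
  add 60.0.0.0/8 -> H7 at depth 8
  lookup 60.127.222.24: bits 00111100011111111101111000 walk d0:H6→d1:-→d2:-→d3:-→d4:-→d5:-→d6:-→d7:-→d8:H7→d9:-→d10:-→d11:-→d12:-→d13:-→d14:-→d15:-→d16:-→d17:-→d18:-→d19:-→d20:-→d21:-→d22:-→d23:-→d24:H4→d25:-→d26:- -> H4
  lookup 132.0.17.167: bits 10000100 walk d0:H6→d1:-→d2:-→d3:-→d4:-→d5:-→d6:-→d7:-→d8:H5 -> H5
  - 0.0.0.0/0 clear@0
  lookup 60.127.222.6: bits 00111100011111111101111000 walk d0:-→d1:-→d2:-→d3:-→d4:-→d5:-→d6:-→d7:-→d8:H7→d9:-→d10:-→d11:-→d12:-→d13:-→d14:-→d15:-→d16:-→d17:-→d18:-→d19:-→d20:-→d21:-→d22:-→d23:-→d24:H4→d25:-→d26:- -> H4
  lookup 197.17.78.32: bits 11000101000100010100111000100 walk d0:-→d1:-→d2:-→d3:-→d4:-→d5:-→d6:-→d7:-→d8:-→d9:-→d10:-→d11:-→d12:-→d13:-→d14:-→d15:-→d16:-→d17:-→d18:-→d19:-→d20:-→d21:-→d22:-→d23:-→d24:-→d25:-→d26:-→d27:-→d28:H5→d29:- -> H5
  lookup 60.127.222.50: bits 00111100011111111101111000110010 walk d0:-→d1:-→d2:-→d3:-→d4:-→d5:-→d6:-→d7:-→d8:H7→d9:-→d10:-→d11:-→d12:-→d13:-→d14:-→d15:-→d16:-→d17:-→d18:-→d19:-→d20:-→d21:-→d22:-→d23:-→d24:H4→d25:-→d26:-→d27:-→d28:-→d29:-→d30:-→d31:-→d32:H7 -> H7
  add 132.152.62.64/29 -> H4 at depth 29
  add 132.152.0.0/13 -> H3 at depth 13

== LOOKUPS ==
["H5","H6","H4","H5","H4","H5","H7"]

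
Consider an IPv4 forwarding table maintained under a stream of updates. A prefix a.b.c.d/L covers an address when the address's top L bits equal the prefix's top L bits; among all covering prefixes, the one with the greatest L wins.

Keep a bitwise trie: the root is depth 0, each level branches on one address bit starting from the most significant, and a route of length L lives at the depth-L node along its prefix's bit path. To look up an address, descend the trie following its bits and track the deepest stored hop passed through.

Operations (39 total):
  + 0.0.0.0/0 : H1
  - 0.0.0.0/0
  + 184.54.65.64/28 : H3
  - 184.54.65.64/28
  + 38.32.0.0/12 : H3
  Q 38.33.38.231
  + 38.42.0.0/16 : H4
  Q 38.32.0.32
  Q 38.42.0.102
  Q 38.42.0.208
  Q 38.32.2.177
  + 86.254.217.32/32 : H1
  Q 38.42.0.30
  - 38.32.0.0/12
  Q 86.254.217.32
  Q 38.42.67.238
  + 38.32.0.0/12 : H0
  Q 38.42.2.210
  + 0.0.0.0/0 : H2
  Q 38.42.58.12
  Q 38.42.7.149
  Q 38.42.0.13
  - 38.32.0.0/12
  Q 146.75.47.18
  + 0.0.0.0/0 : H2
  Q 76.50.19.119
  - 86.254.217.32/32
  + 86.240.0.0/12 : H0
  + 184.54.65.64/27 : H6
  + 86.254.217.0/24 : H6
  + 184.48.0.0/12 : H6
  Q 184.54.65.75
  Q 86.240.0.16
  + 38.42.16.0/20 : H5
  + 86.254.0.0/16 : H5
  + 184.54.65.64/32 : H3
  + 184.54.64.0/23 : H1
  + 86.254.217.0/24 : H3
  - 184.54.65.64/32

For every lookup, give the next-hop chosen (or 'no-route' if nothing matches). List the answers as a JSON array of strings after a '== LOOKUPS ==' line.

Process each operation:
  add 0.0.0.0/0 -> H1 at depth 0
  - 0.0.0.0/0 clear@0
  add 184.54.65.64/28 -> H3 at depth 28
  - 184.54.65.64/28 clear@28
  add 38.32.0.0/12 -> H3 at depth 12
  Q 38.33.38.231: descend 001001100010 ; hops seen [H3] ; pick H3
  add 38.42.0.0/16 -> H4 at depth 16
  Q 38.32.0.32: descend 001001100010 ; hops seen [H3] ; pick H3
  Q 38.42.0.102: descend 0010011000101010 ; hops seen [H3,H4] ; pick H4
  Q 38.42.0.208: descend 0010011000101010 ; hops seen [H3,H4] ; pick H4
  Q 38.32.2.177: descend 001001100010 ; hops seen [H3] ; pick H3
  add 86.254.217.32/32 -> H1 at depth 32
  Q 38.42.0.30: descend 0010011000101010 ; hops seen [H3,H4] ; pick H4
  - 38.32.0.0/12 clear@12
  Q 86.254.217.32: descend 01010110111111101101100100100000 ; hops seen [H1] ; pick H1
  Q 38.42.67.238: descend 0010011000101010 ; hops seen [H4] ; pick H4
  add 38.32.0.0/12 -> H0 at depth 12
  Q 38.42.2.210: descend 0010011000101010 ; hops seen [H0,H4] ; pick H4
  add 0.0.0.0/0 -> H2 at depth 0
  Q 38.42.58.12: descend 0010011000101010 ; hops seen [H2,H0,H4] ; pick H4
  Q 38.42.7.149: descend 0010011000101010 ; hops seen [H2,H0,H4] ; pick H4
  Q 38.42.0.13: descend 0010011000101010 ; hops seen [H2,H0,H4] ; pick H4
  - 38.32.0.0/12 clear@12
  Q 146.75.47.18: descend 10 ; hops seen [H2] ; pick H2
  add 0.0.0.0/0 -> H2 at depth 0
  Q 76.50.19.119: descend 010 ; hops seen [H2] ; pick H2
  - 86.254.217.32/32 clear@32
  add 86.240.0.0/12 -> H0 at depth 12
  add 184.54.65.64/27 -> H6 at depth 27
  add 86.254.217.0/24 -> H6 at depth 24
  add 184.48.0.0/12 -> H6 at depth 12
  Q 184.54.65.75: descend 1011100000110110010000010100 ; hops seen [H2,H6,H6] ; pick H6
  Q 86.240.0.16: descend 010101101111 ; hops seen [H2,H0] ; pick H0
  add 38.42.16.0/20 -> H5 at depth 20
  add 86.254.0.0/16 -> H5 at depth 16
  add 184.54.65.64/32 -> H3 at depth 32
  add 184.54.64.0/23 -> H1 at depth 23
  add 86.254.217.0/24 -> H3 at depth 24
  - 184.54.65.64/32 clear@32

== LOOKUPS ==
["H3","H3","H4","H4","H3","H4","H1","H4","H4","H4","H4","H4","H2","H2","H6","H0"]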